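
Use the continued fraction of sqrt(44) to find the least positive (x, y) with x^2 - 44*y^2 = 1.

(x, y) = (199, 30)

First expand sqrt(44) as a continued fraction. With x_i = (sqrt(44) + m_i)/d_i and (m_0, d_0) = (0, 1): a_0 = floor(sqrt(44)) = 6, since 6^2 = 36 <= 44 < 49 = 7^2.
Iterate m_{i+1} = d_i*a_i - m_i, d_{i+1} = (44 - m_{i+1}^2)/d_i, a_{i+1} = floor((a_0 + m_{i+1})/d_{i+1}):
  m_1 = 1*6 - 0 = 6, d_1 = (44 - 6^2)/1 = 8/1 = 8, a_1 = floor((6 + 6)/8) = 1.
  m_2 = 8*1 - 6 = 2, d_2 = (44 - 2^2)/8 = 40/8 = 5, a_2 = floor((6 + 2)/5) = 1.
  m_3 = 5*1 - 2 = 3, d_3 = (44 - 3^2)/5 = 35/5 = 7, a_3 = floor((6 + 3)/7) = 1.
  m_4 = 7*1 - 3 = 4, d_4 = (44 - 4^2)/7 = 28/7 = 4, a_4 = floor((6 + 4)/4) = 2.
  m_5 = 4*2 - 4 = 4, d_5 = (44 - 4^2)/4 = 28/4 = 7, a_5 = floor((6 + 4)/7) = 1.
  m_6 = 7*1 - 4 = 3, d_6 = (44 - 3^2)/7 = 35/7 = 5, a_6 = floor((6 + 3)/5) = 1.
  m_7 = 5*1 - 3 = 2, d_7 = (44 - 2^2)/5 = 40/5 = 8, a_7 = floor((6 + 2)/8) = 1.
  m_8 = 8*1 - 2 = 6, d_8 = (44 - 6^2)/8 = 8/8 = 1, a_8 = floor((6 + 6)/1) = 12.
  m_9 = 1*12 - 6 = 6, d_9 = (44 - 6^2)/1 = 8/1 = 8: (m_9, d_9) = (m_1, d_1) = (6, 8), so from here the quotients repeat a_1, ..., a_8; the period length is 8.
So sqrt(44) = [6; (1, 1, 1, 2, 1, 1, 1, 12)] with period length k = 8.
k is even, so the fundamental solution of x^2 - 44y^2 = 1 is (p_{k-1}, q_{k-1}) = (p_7, q_7); compute convergents through index 7.
Convergents (p_i = a_i*p_{i-1} + p_{i-2}, q_i = a_i*q_{i-1} + q_{i-2} with p_{-2}=0, p_{-1}=1, q_{-2}=1, q_{-1}=0):
  i=0: a_0=6, p_0 = 6*1 + 0 = 6, q_0 = 6*0 + 1 = 1.
  i=1: a_1=1, p_1 = 1*6 + 1 = 7, q_1 = 1*1 + 0 = 1.
  i=2: a_2=1, p_2 = 1*7 + 6 = 13, q_2 = 1*1 + 1 = 2.
  i=3: a_3=1, p_3 = 1*13 + 7 = 20, q_3 = 1*2 + 1 = 3.
  i=4: a_4=2, p_4 = 2*20 + 13 = 53, q_4 = 2*3 + 2 = 8.
  i=5: a_5=1, p_5 = 1*53 + 20 = 73, q_5 = 1*8 + 3 = 11.
  i=6: a_6=1, p_6 = 1*73 + 53 = 126, q_6 = 1*11 + 8 = 19.
  i=7: a_7=1, p_7 = 1*126 + 73 = 199, q_7 = 1*19 + 11 = 30.
Check: 199^2 - 44*30^2 = 39601 - 39600 = 1, so (x, y) = (199, 30) solves the equation, and by the theorem it is the least positive solution.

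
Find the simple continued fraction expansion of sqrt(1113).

[33; (2, 1, 3, 3, 1, 8, 1, 3, 3, 1, 2, 66)]

Write x_i = (sqrt(1113) + m_i)/d_i with (m_0, d_0) = (0, 1). a_0 = floor(sqrt(1113)) = 33, since 33^2 = 1089 <= 1113 < 1156 = 34^2.
Iterate m_{i+1} = d_i*a_i - m_i, d_{i+1} = (1113 - m_{i+1}^2)/d_i, a_{i+1} = floor((a_0 + m_{i+1})/d_{i+1}):
  m_1 = 1*33 - 0 = 33, d_1 = (1113 - 33^2)/1 = 24/1 = 24, a_1 = floor((33 + 33)/24) = 2.
  m_2 = 24*2 - 33 = 15, d_2 = (1113 - 15^2)/24 = 888/24 = 37, a_2 = floor((33 + 15)/37) = 1.
  m_3 = 37*1 - 15 = 22, d_3 = (1113 - 22^2)/37 = 629/37 = 17, a_3 = floor((33 + 22)/17) = 3.
  m_4 = 17*3 - 22 = 29, d_4 = (1113 - 29^2)/17 = 272/17 = 16, a_4 = floor((33 + 29)/16) = 3.
  m_5 = 16*3 - 29 = 19, d_5 = (1113 - 19^2)/16 = 752/16 = 47, a_5 = floor((33 + 19)/47) = 1.
  m_6 = 47*1 - 19 = 28, d_6 = (1113 - 28^2)/47 = 329/47 = 7, a_6 = floor((33 + 28)/7) = 8.
  m_7 = 7*8 - 28 = 28, d_7 = (1113 - 28^2)/7 = 329/7 = 47, a_7 = floor((33 + 28)/47) = 1.
  m_8 = 47*1 - 28 = 19, d_8 = (1113 - 19^2)/47 = 752/47 = 16, a_8 = floor((33 + 19)/16) = 3.
  m_9 = 16*3 - 19 = 29, d_9 = (1113 - 29^2)/16 = 272/16 = 17, a_9 = floor((33 + 29)/17) = 3.
  m_10 = 17*3 - 29 = 22, d_10 = (1113 - 22^2)/17 = 629/17 = 37, a_10 = floor((33 + 22)/37) = 1.
  m_11 = 37*1 - 22 = 15, d_11 = (1113 - 15^2)/37 = 888/37 = 24, a_11 = floor((33 + 15)/24) = 2.
  m_12 = 24*2 - 15 = 33, d_12 = (1113 - 33^2)/24 = 24/24 = 1, a_12 = floor((33 + 33)/1) = 66.
  m_13 = 1*66 - 33 = 33, d_13 = (1113 - 33^2)/1 = 24/1 = 24: (m_13, d_13) = (m_1, d_1) = (33, 24), so from here the quotients repeat a_1, ..., a_12; the period length is 12.
Hence the expansion of sqrt(1113) is a_0 = 33 followed by the repeating block 2, 1, 3, 3, 1, 8, 1, 3, 3, 1, 2, 66 (period 12).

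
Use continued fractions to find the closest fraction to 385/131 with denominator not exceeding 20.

Expand x = 385/131 as a continued fraction with the Euclidean algorithm:
  385 = 2*131 + 123, so a_0 = 2.
  131 = 1*123 + 8, so a_1 = 1.
  123 = 15*8 + 3, so a_2 = 15.
  8 = 2*3 + 2, so a_3 = 2.
  3 = 1*2 + 1, so a_4 = 1.
  2 = 2*1 + 0, so a_5 = 2.
so x = [2; 1, 15, 2, 1, 2].
Convergents (p_i = a_i*p_{i-1} + p_{i-2}, q_i = a_i*q_{i-1} + q_{i-2} with p_{-2}=0, p_{-1}=1, q_{-2}=1, q_{-1}=0), until the denominator exceeds 20:
  i=0: a_0=2, p_0 = 2*1 + 0 = 2, q_0 = 2*0 + 1 = 1.
  i=1: a_1=1, p_1 = 1*2 + 1 = 3, q_1 = 1*1 + 0 = 1.
  i=2: a_2=15, p_2 = 15*3 + 2 = 47, q_2 = 15*1 + 1 = 16.
  i=3: a_3=2, p_3 = 2*47 + 3 = 97, q_3 = 2*16 + 1 = 33.
q_3 = 33 > 20, so the last convergent with denominator <= 20 is p_2/q_2 = 47/16.
The closest fraction with denominator <= 20 is either p_2/q_2 or the intermediate fraction (k*p_2 + p_1)/(k*q_2 + q_1) with the largest k >= 1 whose denominator stays <= 20; these approach x as k grows, and every other convergent or intermediate fraction in range is farther away.
Largest k: floor((20 - q_1)/q_2) = floor((20 - 1)/16) = 1.
That gives (1*47 + 3)/(1*16 + 1) = 50/17.
Compare the errors: |x - 47/16| = |385*16 - 47*131|/(131*16) = 3/2096, and |x - 50/17| = |385*17 - 50*131|/(131*17) = 5/2227.
Cross-multiplying, 3*2227 = 6681 < 10480 = 5*2096, so 3/2096 is smaller: the convergent 47/16 is closer to x than 50/17.

47/16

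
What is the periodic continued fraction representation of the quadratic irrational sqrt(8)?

[2; (1, 4)]

Write x_i = (sqrt(8) + m_i)/d_i with (m_0, d_0) = (0, 1). a_0 = floor(sqrt(8)) = 2, since 2^2 = 4 <= 8 < 9 = 3^2.
Iterate m_{i+1} = d_i*a_i - m_i, d_{i+1} = (8 - m_{i+1}^2)/d_i, a_{i+1} = floor((a_0 + m_{i+1})/d_{i+1}):
  m_1 = 1*2 - 0 = 2, d_1 = (8 - 2^2)/1 = 4/1 = 4, a_1 = floor((2 + 2)/4) = 1.
  m_2 = 4*1 - 2 = 2, d_2 = (8 - 2^2)/4 = 4/4 = 1, a_2 = floor((2 + 2)/1) = 4.
  m_3 = 1*4 - 2 = 2, d_3 = (8 - 2^2)/1 = 4/1 = 4: (m_3, d_3) = (m_1, d_1) = (2, 4), so from here the quotients repeat a_1, a_2; the period length is 2.
Hence the expansion of sqrt(8) is a_0 = 2 followed by the repeating block 1, 4 (period 2).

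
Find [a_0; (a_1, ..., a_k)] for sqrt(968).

Write x_i = (sqrt(968) + m_i)/d_i with (m_0, d_0) = (0, 1). a_0 = floor(sqrt(968)) = 31, since 31^2 = 961 <= 968 < 1024 = 32^2.
Iterate m_{i+1} = d_i*a_i - m_i, d_{i+1} = (968 - m_{i+1}^2)/d_i, a_{i+1} = floor((a_0 + m_{i+1})/d_{i+1}):
  m_1 = 1*31 - 0 = 31, d_1 = (968 - 31^2)/1 = 7/1 = 7, a_1 = floor((31 + 31)/7) = 8.
  m_2 = 7*8 - 31 = 25, d_2 = (968 - 25^2)/7 = 343/7 = 49, a_2 = floor((31 + 25)/49) = 1.
  m_3 = 49*1 - 25 = 24, d_3 = (968 - 24^2)/49 = 392/49 = 8, a_3 = floor((31 + 24)/8) = 6.
  m_4 = 8*6 - 24 = 24, d_4 = (968 - 24^2)/8 = 392/8 = 49, a_4 = floor((31 + 24)/49) = 1.
  m_5 = 49*1 - 24 = 25, d_5 = (968 - 25^2)/49 = 343/49 = 7, a_5 = floor((31 + 25)/7) = 8.
  m_6 = 7*8 - 25 = 31, d_6 = (968 - 31^2)/7 = 7/7 = 1, a_6 = floor((31 + 31)/1) = 62.
  m_7 = 1*62 - 31 = 31, d_7 = (968 - 31^2)/1 = 7/1 = 7: (m_7, d_7) = (m_1, d_1) = (31, 7), so from here the quotients repeat a_1, ..., a_6; the period length is 6.
Hence the expansion of sqrt(968) is a_0 = 31 followed by the repeating block 8, 1, 6, 1, 8, 62 (period 6).

[31; (8, 1, 6, 1, 8, 62)]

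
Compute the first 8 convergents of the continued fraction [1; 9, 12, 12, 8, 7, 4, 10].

1/1, 10/9, 121/109, 1462/1317, 11817/10645, 84181/75832, 348541/313973, 3569591/3215562

Using the convergent recurrence p_i = a_i*p_{i-1} + p_{i-2}, q_i = a_i*q_{i-1} + q_{i-2} with p_{-2}=0, p_{-1}=1, q_{-2}=1, q_{-1}=0:
  i=0: a_0=1, p_0 = 1*1 + 0 = 1, q_0 = 1*0 + 1 = 1.
  i=1: a_1=9, p_1 = 9*1 + 1 = 10, q_1 = 9*1 + 0 = 9.
  i=2: a_2=12, p_2 = 12*10 + 1 = 121, q_2 = 12*9 + 1 = 109.
  i=3: a_3=12, p_3 = 12*121 + 10 = 1462, q_3 = 12*109 + 9 = 1317.
  i=4: a_4=8, p_4 = 8*1462 + 121 = 11817, q_4 = 8*1317 + 109 = 10645.
  i=5: a_5=7, p_5 = 7*11817 + 1462 = 84181, q_5 = 7*10645 + 1317 = 75832.
  i=6: a_6=4, p_6 = 4*84181 + 11817 = 348541, q_6 = 4*75832 + 10645 = 313973.
  i=7: a_7=10, p_7 = 10*348541 + 84181 = 3569591, q_7 = 10*313973 + 75832 = 3215562.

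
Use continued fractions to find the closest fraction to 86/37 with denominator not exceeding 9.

7/3

Expand x = 86/37 as a continued fraction with the Euclidean algorithm:
  86 = 2*37 + 12, so a_0 = 2.
  37 = 3*12 + 1, so a_1 = 3.
  12 = 12*1 + 0, so a_2 = 12.
so x = [2; 3, 12].
Convergents (p_i = a_i*p_{i-1} + p_{i-2}, q_i = a_i*q_{i-1} + q_{i-2} with p_{-2}=0, p_{-1}=1, q_{-2}=1, q_{-1}=0), until the denominator exceeds 9:
  i=0: a_0=2, p_0 = 2*1 + 0 = 2, q_0 = 2*0 + 1 = 1.
  i=1: a_1=3, p_1 = 3*2 + 1 = 7, q_1 = 3*1 + 0 = 3.
  i=2: a_2=12, p_2 = 12*7 + 2 = 86, q_2 = 12*3 + 1 = 37.
q_2 = 37 > 9, so the last convergent with denominator <= 9 is p_1/q_1 = 7/3.
The closest fraction with denominator <= 9 is either p_1/q_1 or the intermediate fraction (k*p_1 + p_0)/(k*q_1 + q_0) with the largest k >= 1 whose denominator stays <= 9; these approach x as k grows, and every other convergent or intermediate fraction in range is farther away.
Largest k: floor((9 - q_0)/q_1) = floor((9 - 1)/3) = 2.
That gives (2*7 + 2)/(2*3 + 1) = 16/7.
Compare the errors: |x - 7/3| = |86*3 - 7*37|/(37*3) = 1/111, and |x - 16/7| = |86*7 - 16*37|/(37*7) = 10/259.
Cross-multiplying, 1*259 = 259 < 1110 = 10*111, so 1/111 is smaller: the convergent 7/3 is closer to x than 16/7.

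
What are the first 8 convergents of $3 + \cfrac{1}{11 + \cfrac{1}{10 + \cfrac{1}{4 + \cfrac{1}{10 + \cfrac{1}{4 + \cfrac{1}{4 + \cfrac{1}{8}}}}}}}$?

Using the convergent recurrence p_i = a_i*p_{i-1} + p_{i-2}, q_i = a_i*q_{i-1} + q_{i-2} with p_{-2}=0, p_{-1}=1, q_{-2}=1, q_{-1}=0:
  i=0: a_0=3, p_0 = 3*1 + 0 = 3, q_0 = 3*0 + 1 = 1.
  i=1: a_1=11, p_1 = 11*3 + 1 = 34, q_1 = 11*1 + 0 = 11.
  i=2: a_2=10, p_2 = 10*34 + 3 = 343, q_2 = 10*11 + 1 = 111.
  i=3: a_3=4, p_3 = 4*343 + 34 = 1406, q_3 = 4*111 + 11 = 455.
  i=4: a_4=10, p_4 = 10*1406 + 343 = 14403, q_4 = 10*455 + 111 = 4661.
  i=5: a_5=4, p_5 = 4*14403 + 1406 = 59018, q_5 = 4*4661 + 455 = 19099.
  i=6: a_6=4, p_6 = 4*59018 + 14403 = 250475, q_6 = 4*19099 + 4661 = 81057.
  i=7: a_7=8, p_7 = 8*250475 + 59018 = 2062818, q_7 = 8*81057 + 19099 = 667555.

3/1, 34/11, 343/111, 1406/455, 14403/4661, 59018/19099, 250475/81057, 2062818/667555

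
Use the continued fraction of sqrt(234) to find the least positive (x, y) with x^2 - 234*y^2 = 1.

(x, y) = (5201, 340)

First expand sqrt(234) as a continued fraction. With x_i = (sqrt(234) + m_i)/d_i and (m_0, d_0) = (0, 1): a_0 = floor(sqrt(234)) = 15, since 15^2 = 225 <= 234 < 256 = 16^2.
Iterate m_{i+1} = d_i*a_i - m_i, d_{i+1} = (234 - m_{i+1}^2)/d_i, a_{i+1} = floor((a_0 + m_{i+1})/d_{i+1}):
  m_1 = 1*15 - 0 = 15, d_1 = (234 - 15^2)/1 = 9/1 = 9, a_1 = floor((15 + 15)/9) = 3.
  m_2 = 9*3 - 15 = 12, d_2 = (234 - 12^2)/9 = 90/9 = 10, a_2 = floor((15 + 12)/10) = 2.
  m_3 = 10*2 - 12 = 8, d_3 = (234 - 8^2)/10 = 170/10 = 17, a_3 = floor((15 + 8)/17) = 1.
  m_4 = 17*1 - 8 = 9, d_4 = (234 - 9^2)/17 = 153/17 = 9, a_4 = floor((15 + 9)/9) = 2.
  m_5 = 9*2 - 9 = 9, d_5 = (234 - 9^2)/9 = 153/9 = 17, a_5 = floor((15 + 9)/17) = 1.
  m_6 = 17*1 - 9 = 8, d_6 = (234 - 8^2)/17 = 170/17 = 10, a_6 = floor((15 + 8)/10) = 2.
  m_7 = 10*2 - 8 = 12, d_7 = (234 - 12^2)/10 = 90/10 = 9, a_7 = floor((15 + 12)/9) = 3.
  m_8 = 9*3 - 12 = 15, d_8 = (234 - 15^2)/9 = 9/9 = 1, a_8 = floor((15 + 15)/1) = 30.
  m_9 = 1*30 - 15 = 15, d_9 = (234 - 15^2)/1 = 9/1 = 9: (m_9, d_9) = (m_1, d_1) = (15, 9), so from here the quotients repeat a_1, ..., a_8; the period length is 8.
So sqrt(234) = [15; (3, 2, 1, 2, 1, 2, 3, 30)] with period length k = 8.
k is even, so the fundamental solution of x^2 - 234y^2 = 1 is (p_{k-1}, q_{k-1}) = (p_7, q_7); compute convergents through index 7.
Convergents (p_i = a_i*p_{i-1} + p_{i-2}, q_i = a_i*q_{i-1} + q_{i-2} with p_{-2}=0, p_{-1}=1, q_{-2}=1, q_{-1}=0):
  i=0: a_0=15, p_0 = 15*1 + 0 = 15, q_0 = 15*0 + 1 = 1.
  i=1: a_1=3, p_1 = 3*15 + 1 = 46, q_1 = 3*1 + 0 = 3.
  i=2: a_2=2, p_2 = 2*46 + 15 = 107, q_2 = 2*3 + 1 = 7.
  i=3: a_3=1, p_3 = 1*107 + 46 = 153, q_3 = 1*7 + 3 = 10.
  i=4: a_4=2, p_4 = 2*153 + 107 = 413, q_4 = 2*10 + 7 = 27.
  i=5: a_5=1, p_5 = 1*413 + 153 = 566, q_5 = 1*27 + 10 = 37.
  i=6: a_6=2, p_6 = 2*566 + 413 = 1545, q_6 = 2*37 + 27 = 101.
  i=7: a_7=3, p_7 = 3*1545 + 566 = 5201, q_7 = 3*101 + 37 = 340.
Check: 5201^2 - 234*340^2 = 27050401 - 27050400 = 1, so (x, y) = (5201, 340) solves the equation, and by the theorem it is the least positive solution.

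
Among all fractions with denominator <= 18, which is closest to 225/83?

19/7

Expand x = 225/83 as a continued fraction with the Euclidean algorithm:
  225 = 2*83 + 59, so a_0 = 2.
  83 = 1*59 + 24, so a_1 = 1.
  59 = 2*24 + 11, so a_2 = 2.
  24 = 2*11 + 2, so a_3 = 2.
  11 = 5*2 + 1, so a_4 = 5.
  2 = 2*1 + 0, so a_5 = 2.
so x = [2; 1, 2, 2, 5, 2].
Convergents (p_i = a_i*p_{i-1} + p_{i-2}, q_i = a_i*q_{i-1} + q_{i-2} with p_{-2}=0, p_{-1}=1, q_{-2}=1, q_{-1}=0), until the denominator exceeds 18:
  i=0: a_0=2, p_0 = 2*1 + 0 = 2, q_0 = 2*0 + 1 = 1.
  i=1: a_1=1, p_1 = 1*2 + 1 = 3, q_1 = 1*1 + 0 = 1.
  i=2: a_2=2, p_2 = 2*3 + 2 = 8, q_2 = 2*1 + 1 = 3.
  i=3: a_3=2, p_3 = 2*8 + 3 = 19, q_3 = 2*3 + 1 = 7.
  i=4: a_4=5, p_4 = 5*19 + 8 = 103, q_4 = 5*7 + 3 = 38.
q_4 = 38 > 18, so the last convergent with denominator <= 18 is p_3/q_3 = 19/7.
The closest fraction with denominator <= 18 is either p_3/q_3 or the intermediate fraction (k*p_3 + p_2)/(k*q_3 + q_2) with the largest k >= 1 whose denominator stays <= 18; these approach x as k grows, and every other convergent or intermediate fraction in range is farther away.
Largest k: floor((18 - q_2)/q_3) = floor((18 - 3)/7) = 2.
That gives (2*19 + 8)/(2*7 + 3) = 46/17.
Compare the errors: |x - 19/7| = |225*7 - 19*83|/(83*7) = 2/581, and |x - 46/17| = |225*17 - 46*83|/(83*17) = 7/1411.
Cross-multiplying, 2*1411 = 2822 < 4067 = 7*581, so 2/581 is smaller: the convergent 19/7 is closer to x than 46/17.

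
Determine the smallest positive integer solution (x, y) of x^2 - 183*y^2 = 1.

First expand sqrt(183) as a continued fraction. With x_i = (sqrt(183) + m_i)/d_i and (m_0, d_0) = (0, 1): a_0 = floor(sqrt(183)) = 13, since 13^2 = 169 <= 183 < 196 = 14^2.
Iterate m_{i+1} = d_i*a_i - m_i, d_{i+1} = (183 - m_{i+1}^2)/d_i, a_{i+1} = floor((a_0 + m_{i+1})/d_{i+1}):
  m_1 = 1*13 - 0 = 13, d_1 = (183 - 13^2)/1 = 14/1 = 14, a_1 = floor((13 + 13)/14) = 1.
  m_2 = 14*1 - 13 = 1, d_2 = (183 - 1^2)/14 = 182/14 = 13, a_2 = floor((13 + 1)/13) = 1.
  m_3 = 13*1 - 1 = 12, d_3 = (183 - 12^2)/13 = 39/13 = 3, a_3 = floor((13 + 12)/3) = 8.
  m_4 = 3*8 - 12 = 12, d_4 = (183 - 12^2)/3 = 39/3 = 13, a_4 = floor((13 + 12)/13) = 1.
  m_5 = 13*1 - 12 = 1, d_5 = (183 - 1^2)/13 = 182/13 = 14, a_5 = floor((13 + 1)/14) = 1.
  m_6 = 14*1 - 1 = 13, d_6 = (183 - 13^2)/14 = 14/14 = 1, a_6 = floor((13 + 13)/1) = 26.
  m_7 = 1*26 - 13 = 13, d_7 = (183 - 13^2)/1 = 14/1 = 14: (m_7, d_7) = (m_1, d_1) = (13, 14), so from here the quotients repeat a_1, ..., a_6; the period length is 6.
So sqrt(183) = [13; (1, 1, 8, 1, 1, 26)] with period length k = 6.
k is even, so the fundamental solution of x^2 - 183y^2 = 1 is (p_{k-1}, q_{k-1}) = (p_5, q_5); compute convergents through index 5.
Convergents (p_i = a_i*p_{i-1} + p_{i-2}, q_i = a_i*q_{i-1} + q_{i-2} with p_{-2}=0, p_{-1}=1, q_{-2}=1, q_{-1}=0):
  i=0: a_0=13, p_0 = 13*1 + 0 = 13, q_0 = 13*0 + 1 = 1.
  i=1: a_1=1, p_1 = 1*13 + 1 = 14, q_1 = 1*1 + 0 = 1.
  i=2: a_2=1, p_2 = 1*14 + 13 = 27, q_2 = 1*1 + 1 = 2.
  i=3: a_3=8, p_3 = 8*27 + 14 = 230, q_3 = 8*2 + 1 = 17.
  i=4: a_4=1, p_4 = 1*230 + 27 = 257, q_4 = 1*17 + 2 = 19.
  i=5: a_5=1, p_5 = 1*257 + 230 = 487, q_5 = 1*19 + 17 = 36.
Check: 487^2 - 183*36^2 = 237169 - 237168 = 1, so (x, y) = (487, 36) solves the equation, and by the theorem it is the least positive solution.

(x, y) = (487, 36)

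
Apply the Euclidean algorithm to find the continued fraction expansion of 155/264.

Run the Euclidean algorithm on 155 and 264; the successive quotients are the partial quotients a_0, a_1, ... (each step inverts the fractional part left over by the previous one):
  155 = 0*264 + 155, so a_0 = 0.
  264 = 1*155 + 109, so a_1 = 1.
  155 = 1*109 + 46, so a_2 = 1.
  109 = 2*46 + 17, so a_3 = 2.
  46 = 2*17 + 12, so a_4 = 2.
  17 = 1*12 + 5, so a_5 = 1.
  12 = 2*5 + 2, so a_6 = 2.
  5 = 2*2 + 1, so a_7 = 2.
  2 = 2*1 + 0, so a_8 = 2.
The remainder reaches 0 after 9 divisions, so the expansion has 9 partial quotients, read off in order.

[0; 1, 1, 2, 2, 1, 2, 2, 2]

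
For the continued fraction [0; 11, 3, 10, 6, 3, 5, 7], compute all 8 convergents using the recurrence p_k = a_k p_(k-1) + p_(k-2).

0/1, 1/11, 3/34, 31/351, 189/2140, 598/6771, 3179/35995, 22851/258736

Using the convergent recurrence p_i = a_i*p_{i-1} + p_{i-2}, q_i = a_i*q_{i-1} + q_{i-2} with p_{-2}=0, p_{-1}=1, q_{-2}=1, q_{-1}=0:
  i=0: a_0=0, p_0 = 0*1 + 0 = 0, q_0 = 0*0 + 1 = 1.
  i=1: a_1=11, p_1 = 11*0 + 1 = 1, q_1 = 11*1 + 0 = 11.
  i=2: a_2=3, p_2 = 3*1 + 0 = 3, q_2 = 3*11 + 1 = 34.
  i=3: a_3=10, p_3 = 10*3 + 1 = 31, q_3 = 10*34 + 11 = 351.
  i=4: a_4=6, p_4 = 6*31 + 3 = 189, q_4 = 6*351 + 34 = 2140.
  i=5: a_5=3, p_5 = 3*189 + 31 = 598, q_5 = 3*2140 + 351 = 6771.
  i=6: a_6=5, p_6 = 5*598 + 189 = 3179, q_6 = 5*6771 + 2140 = 35995.
  i=7: a_7=7, p_7 = 7*3179 + 598 = 22851, q_7 = 7*35995 + 6771 = 258736.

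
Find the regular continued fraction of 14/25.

[0; 1, 1, 3, 1, 2]

Run the Euclidean algorithm on 14 and 25; the successive quotients are the partial quotients a_0, a_1, ... (each step inverts the fractional part left over by the previous one):
  14 = 0*25 + 14, so a_0 = 0.
  25 = 1*14 + 11, so a_1 = 1.
  14 = 1*11 + 3, so a_2 = 1.
  11 = 3*3 + 2, so a_3 = 3.
  3 = 1*2 + 1, so a_4 = 1.
  2 = 2*1 + 0, so a_5 = 2.
The remainder reaches 0 after 6 divisions, so the expansion has 6 partial quotients, read off in order.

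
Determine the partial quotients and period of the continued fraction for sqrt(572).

Write x_i = (sqrt(572) + m_i)/d_i with (m_0, d_0) = (0, 1). a_0 = floor(sqrt(572)) = 23, since 23^2 = 529 <= 572 < 576 = 24^2.
Iterate m_{i+1} = d_i*a_i - m_i, d_{i+1} = (572 - m_{i+1}^2)/d_i, a_{i+1} = floor((a_0 + m_{i+1})/d_{i+1}):
  m_1 = 1*23 - 0 = 23, d_1 = (572 - 23^2)/1 = 43/1 = 43, a_1 = floor((23 + 23)/43) = 1.
  m_2 = 43*1 - 23 = 20, d_2 = (572 - 20^2)/43 = 172/43 = 4, a_2 = floor((23 + 20)/4) = 10.
  m_3 = 4*10 - 20 = 20, d_3 = (572 - 20^2)/4 = 172/4 = 43, a_3 = floor((23 + 20)/43) = 1.
  m_4 = 43*1 - 20 = 23, d_4 = (572 - 23^2)/43 = 43/43 = 1, a_4 = floor((23 + 23)/1) = 46.
  m_5 = 1*46 - 23 = 23, d_5 = (572 - 23^2)/1 = 43/1 = 43: (m_5, d_5) = (m_1, d_1) = (23, 43), so from here the quotients repeat a_1, ..., a_4; the period length is 4.
Hence the expansion of sqrt(572) is a_0 = 23 followed by the repeating block 1, 10, 1, 46 (period 4).

[23; (1, 10, 1, 46)]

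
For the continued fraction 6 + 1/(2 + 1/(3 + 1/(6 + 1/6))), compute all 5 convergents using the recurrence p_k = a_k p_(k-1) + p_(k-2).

Using the convergent recurrence p_i = a_i*p_{i-1} + p_{i-2}, q_i = a_i*q_{i-1} + q_{i-2} with p_{-2}=0, p_{-1}=1, q_{-2}=1, q_{-1}=0:
  i=0: a_0=6, p_0 = 6*1 + 0 = 6, q_0 = 6*0 + 1 = 1.
  i=1: a_1=2, p_1 = 2*6 + 1 = 13, q_1 = 2*1 + 0 = 2.
  i=2: a_2=3, p_2 = 3*13 + 6 = 45, q_2 = 3*2 + 1 = 7.
  i=3: a_3=6, p_3 = 6*45 + 13 = 283, q_3 = 6*7 + 2 = 44.
  i=4: a_4=6, p_4 = 6*283 + 45 = 1743, q_4 = 6*44 + 7 = 271.

6/1, 13/2, 45/7, 283/44, 1743/271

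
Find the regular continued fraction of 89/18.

Run the Euclidean algorithm on 89 and 18; the successive quotients are the partial quotients a_0, a_1, ... (each step inverts the fractional part left over by the previous one):
  89 = 4*18 + 17, so a_0 = 4.
  18 = 1*17 + 1, so a_1 = 1.
  17 = 17*1 + 0, so a_2 = 17.
The remainder reaches 0 after 3 divisions, so the expansion has 3 partial quotients, read off in order.

[4; 1, 17]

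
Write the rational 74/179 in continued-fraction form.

[0; 2, 2, 2, 1, 1, 2, 2]

Run the Euclidean algorithm on 74 and 179; the successive quotients are the partial quotients a_0, a_1, ... (each step inverts the fractional part left over by the previous one):
  74 = 0*179 + 74, so a_0 = 0.
  179 = 2*74 + 31, so a_1 = 2.
  74 = 2*31 + 12, so a_2 = 2.
  31 = 2*12 + 7, so a_3 = 2.
  12 = 1*7 + 5, so a_4 = 1.
  7 = 1*5 + 2, so a_5 = 1.
  5 = 2*2 + 1, so a_6 = 2.
  2 = 2*1 + 0, so a_7 = 2.
The remainder reaches 0 after 8 divisions, so the expansion has 8 partial quotients, read off in order.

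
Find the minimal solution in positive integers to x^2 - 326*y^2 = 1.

(x, y) = (325, 18)

First expand sqrt(326) as a continued fraction. With x_i = (sqrt(326) + m_i)/d_i and (m_0, d_0) = (0, 1): a_0 = floor(sqrt(326)) = 18, since 18^2 = 324 <= 326 < 361 = 19^2.
Iterate m_{i+1} = d_i*a_i - m_i, d_{i+1} = (326 - m_{i+1}^2)/d_i, a_{i+1} = floor((a_0 + m_{i+1})/d_{i+1}):
  m_1 = 1*18 - 0 = 18, d_1 = (326 - 18^2)/1 = 2/1 = 2, a_1 = floor((18 + 18)/2) = 18.
  m_2 = 2*18 - 18 = 18, d_2 = (326 - 18^2)/2 = 2/2 = 1, a_2 = floor((18 + 18)/1) = 36.
  m_3 = 1*36 - 18 = 18, d_3 = (326 - 18^2)/1 = 2/1 = 2: (m_3, d_3) = (m_1, d_1) = (18, 2), so from here the quotients repeat a_1, a_2; the period length is 2.
So sqrt(326) = [18; (18, 36)] with period length k = 2.
k is even, so the fundamental solution of x^2 - 326y^2 = 1 is (p_{k-1}, q_{k-1}) = (p_1, q_1); compute convergents through index 1.
Convergents (p_i = a_i*p_{i-1} + p_{i-2}, q_i = a_i*q_{i-1} + q_{i-2} with p_{-2}=0, p_{-1}=1, q_{-2}=1, q_{-1}=0):
  i=0: a_0=18, p_0 = 18*1 + 0 = 18, q_0 = 18*0 + 1 = 1.
  i=1: a_1=18, p_1 = 18*18 + 1 = 325, q_1 = 18*1 + 0 = 18.
Check: 325^2 - 326*18^2 = 105625 - 105624 = 1, so (x, y) = (325, 18) solves the equation, and by the theorem it is the least positive solution.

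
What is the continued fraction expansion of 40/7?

[5; 1, 2, 2]

Run the Euclidean algorithm on 40 and 7; the successive quotients are the partial quotients a_0, a_1, ... (each step inverts the fractional part left over by the previous one):
  40 = 5*7 + 5, so a_0 = 5.
  7 = 1*5 + 2, so a_1 = 1.
  5 = 2*2 + 1, so a_2 = 2.
  2 = 2*1 + 0, so a_3 = 2.
The remainder reaches 0 after 4 divisions, so the expansion has 4 partial quotients, read off in order.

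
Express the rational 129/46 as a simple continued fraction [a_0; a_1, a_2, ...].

[2; 1, 4, 9]

Run the Euclidean algorithm on 129 and 46; the successive quotients are the partial quotients a_0, a_1, ... (each step inverts the fractional part left over by the previous one):
  129 = 2*46 + 37, so a_0 = 2.
  46 = 1*37 + 9, so a_1 = 1.
  37 = 4*9 + 1, so a_2 = 4.
  9 = 9*1 + 0, so a_3 = 9.
The remainder reaches 0 after 4 divisions, so the expansion has 4 partial quotients, read off in order.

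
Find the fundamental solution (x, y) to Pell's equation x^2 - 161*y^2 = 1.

First expand sqrt(161) as a continued fraction. With x_i = (sqrt(161) + m_i)/d_i and (m_0, d_0) = (0, 1): a_0 = floor(sqrt(161)) = 12, since 12^2 = 144 <= 161 < 169 = 13^2.
Iterate m_{i+1} = d_i*a_i - m_i, d_{i+1} = (161 - m_{i+1}^2)/d_i, a_{i+1} = floor((a_0 + m_{i+1})/d_{i+1}):
  m_1 = 1*12 - 0 = 12, d_1 = (161 - 12^2)/1 = 17/1 = 17, a_1 = floor((12 + 12)/17) = 1.
  m_2 = 17*1 - 12 = 5, d_2 = (161 - 5^2)/17 = 136/17 = 8, a_2 = floor((12 + 5)/8) = 2.
  m_3 = 8*2 - 5 = 11, d_3 = (161 - 11^2)/8 = 40/8 = 5, a_3 = floor((12 + 11)/5) = 4.
  m_4 = 5*4 - 11 = 9, d_4 = (161 - 9^2)/5 = 80/5 = 16, a_4 = floor((12 + 9)/16) = 1.
  m_5 = 16*1 - 9 = 7, d_5 = (161 - 7^2)/16 = 112/16 = 7, a_5 = floor((12 + 7)/7) = 2.
  m_6 = 7*2 - 7 = 7, d_6 = (161 - 7^2)/7 = 112/7 = 16, a_6 = floor((12 + 7)/16) = 1.
  m_7 = 16*1 - 7 = 9, d_7 = (161 - 9^2)/16 = 80/16 = 5, a_7 = floor((12 + 9)/5) = 4.
  m_8 = 5*4 - 9 = 11, d_8 = (161 - 11^2)/5 = 40/5 = 8, a_8 = floor((12 + 11)/8) = 2.
  m_9 = 8*2 - 11 = 5, d_9 = (161 - 5^2)/8 = 136/8 = 17, a_9 = floor((12 + 5)/17) = 1.
  m_10 = 17*1 - 5 = 12, d_10 = (161 - 12^2)/17 = 17/17 = 1, a_10 = floor((12 + 12)/1) = 24.
  m_11 = 1*24 - 12 = 12, d_11 = (161 - 12^2)/1 = 17/1 = 17: (m_11, d_11) = (m_1, d_1) = (12, 17), so from here the quotients repeat a_1, ..., a_10; the period length is 10.
So sqrt(161) = [12; (1, 2, 4, 1, 2, 1, 4, 2, 1, 24)] with period length k = 10.
k is even, so the fundamental solution of x^2 - 161y^2 = 1 is (p_{k-1}, q_{k-1}) = (p_9, q_9); compute convergents through index 9.
Convergents (p_i = a_i*p_{i-1} + p_{i-2}, q_i = a_i*q_{i-1} + q_{i-2} with p_{-2}=0, p_{-1}=1, q_{-2}=1, q_{-1}=0):
  i=0: a_0=12, p_0 = 12*1 + 0 = 12, q_0 = 12*0 + 1 = 1.
  i=1: a_1=1, p_1 = 1*12 + 1 = 13, q_1 = 1*1 + 0 = 1.
  i=2: a_2=2, p_2 = 2*13 + 12 = 38, q_2 = 2*1 + 1 = 3.
  i=3: a_3=4, p_3 = 4*38 + 13 = 165, q_3 = 4*3 + 1 = 13.
  i=4: a_4=1, p_4 = 1*165 + 38 = 203, q_4 = 1*13 + 3 = 16.
  i=5: a_5=2, p_5 = 2*203 + 165 = 571, q_5 = 2*16 + 13 = 45.
  i=6: a_6=1, p_6 = 1*571 + 203 = 774, q_6 = 1*45 + 16 = 61.
  i=7: a_7=4, p_7 = 4*774 + 571 = 3667, q_7 = 4*61 + 45 = 289.
  i=8: a_8=2, p_8 = 2*3667 + 774 = 8108, q_8 = 2*289 + 61 = 639.
  i=9: a_9=1, p_9 = 1*8108 + 3667 = 11775, q_9 = 1*639 + 289 = 928.
Check: 11775^2 - 161*928^2 = 138650625 - 138650624 = 1, so (x, y) = (11775, 928) solves the equation, and by the theorem it is the least positive solution.

(x, y) = (11775, 928)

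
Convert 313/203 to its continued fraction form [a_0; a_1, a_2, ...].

Run the Euclidean algorithm on 313 and 203; the successive quotients are the partial quotients a_0, a_1, ... (each step inverts the fractional part left over by the previous one):
  313 = 1*203 + 110, so a_0 = 1.
  203 = 1*110 + 93, so a_1 = 1.
  110 = 1*93 + 17, so a_2 = 1.
  93 = 5*17 + 8, so a_3 = 5.
  17 = 2*8 + 1, so a_4 = 2.
  8 = 8*1 + 0, so a_5 = 8.
The remainder reaches 0 after 6 divisions, so the expansion has 6 partial quotients, read off in order.

[1; 1, 1, 5, 2, 8]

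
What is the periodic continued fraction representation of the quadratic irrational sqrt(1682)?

[41; (82)]

Write x_i = (sqrt(1682) + m_i)/d_i with (m_0, d_0) = (0, 1). a_0 = floor(sqrt(1682)) = 41, since 41^2 = 1681 <= 1682 < 1764 = 42^2.
Iterate m_{i+1} = d_i*a_i - m_i, d_{i+1} = (1682 - m_{i+1}^2)/d_i, a_{i+1} = floor((a_0 + m_{i+1})/d_{i+1}):
  m_1 = 1*41 - 0 = 41, d_1 = (1682 - 41^2)/1 = 1/1 = 1, a_1 = floor((41 + 41)/1) = 82.
  m_2 = 1*82 - 41 = 41, d_2 = (1682 - 41^2)/1 = 1/1 = 1: (m_2, d_2) = (m_1, d_1) = (41, 1), so from here the quotient a_1 repeats; the period length is 1.
Hence the expansion of sqrt(1682) is a_0 = 41 followed by the repeating block 82 (period 1).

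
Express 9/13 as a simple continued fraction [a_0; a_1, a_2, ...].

[0; 1, 2, 4]

Run the Euclidean algorithm on 9 and 13; the successive quotients are the partial quotients a_0, a_1, ... (each step inverts the fractional part left over by the previous one):
  9 = 0*13 + 9, so a_0 = 0.
  13 = 1*9 + 4, so a_1 = 1.
  9 = 2*4 + 1, so a_2 = 2.
  4 = 4*1 + 0, so a_3 = 4.
The remainder reaches 0 after 4 divisions, so the expansion has 4 partial quotients, read off in order.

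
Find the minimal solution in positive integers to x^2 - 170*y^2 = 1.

(x, y) = (339, 26)

First expand sqrt(170) as a continued fraction. With x_i = (sqrt(170) + m_i)/d_i and (m_0, d_0) = (0, 1): a_0 = floor(sqrt(170)) = 13, since 13^2 = 169 <= 170 < 196 = 14^2.
Iterate m_{i+1} = d_i*a_i - m_i, d_{i+1} = (170 - m_{i+1}^2)/d_i, a_{i+1} = floor((a_0 + m_{i+1})/d_{i+1}):
  m_1 = 1*13 - 0 = 13, d_1 = (170 - 13^2)/1 = 1/1 = 1, a_1 = floor((13 + 13)/1) = 26.
  m_2 = 1*26 - 13 = 13, d_2 = (170 - 13^2)/1 = 1/1 = 1: (m_2, d_2) = (m_1, d_1) = (13, 1), so from here the quotient a_1 repeats; the period length is 1.
So sqrt(170) = [13; (26)] with period length k = 1.
k is odd, so (p_{k-1}, q_{k-1}) only solves x^2 - 170y^2 = -1 and the fundamental solution of x^2 - 170y^2 = 1 is (p_{2k-1}, q_{2k-1}) = (p_1, q_1); compute convergents through index 1, running through the period twice.
Convergents (p_i = a_i*p_{i-1} + p_{i-2}, q_i = a_i*q_{i-1} + q_{i-2} with p_{-2}=0, p_{-1}=1, q_{-2}=1, q_{-1}=0):
  i=0: a_0=13, p_0 = 13*1 + 0 = 13, q_0 = 13*0 + 1 = 1.
  i=1: a_1=26, p_1 = 26*13 + 1 = 339, q_1 = 26*1 + 0 = 26.
Indeed p_0^2 - 170*q_0^2 = 169 - 170 = -1, not +1.
Check: 339^2 - 170*26^2 = 114921 - 114920 = 1, so (x, y) = (339, 26) solves the equation, and by the theorem it is the least positive solution.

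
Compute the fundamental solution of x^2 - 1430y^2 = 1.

First expand sqrt(1430) as a continued fraction. With x_i = (sqrt(1430) + m_i)/d_i and (m_0, d_0) = (0, 1): a_0 = floor(sqrt(1430)) = 37, since 37^2 = 1369 <= 1430 < 1444 = 38^2.
Iterate m_{i+1} = d_i*a_i - m_i, d_{i+1} = (1430 - m_{i+1}^2)/d_i, a_{i+1} = floor((a_0 + m_{i+1})/d_{i+1}):
  m_1 = 1*37 - 0 = 37, d_1 = (1430 - 37^2)/1 = 61/1 = 61, a_1 = floor((37 + 37)/61) = 1.
  m_2 = 61*1 - 37 = 24, d_2 = (1430 - 24^2)/61 = 854/61 = 14, a_2 = floor((37 + 24)/14) = 4.
  m_3 = 14*4 - 24 = 32, d_3 = (1430 - 32^2)/14 = 406/14 = 29, a_3 = floor((37 + 32)/29) = 2.
  m_4 = 29*2 - 32 = 26, d_4 = (1430 - 26^2)/29 = 754/29 = 26, a_4 = floor((37 + 26)/26) = 2.
  m_5 = 26*2 - 26 = 26, d_5 = (1430 - 26^2)/26 = 754/26 = 29, a_5 = floor((37 + 26)/29) = 2.
  m_6 = 29*2 - 26 = 32, d_6 = (1430 - 32^2)/29 = 406/29 = 14, a_6 = floor((37 + 32)/14) = 4.
  m_7 = 14*4 - 32 = 24, d_7 = (1430 - 24^2)/14 = 854/14 = 61, a_7 = floor((37 + 24)/61) = 1.
  m_8 = 61*1 - 24 = 37, d_8 = (1430 - 37^2)/61 = 61/61 = 1, a_8 = floor((37 + 37)/1) = 74.
  m_9 = 1*74 - 37 = 37, d_9 = (1430 - 37^2)/1 = 61/1 = 61: (m_9, d_9) = (m_1, d_1) = (37, 61), so from here the quotients repeat a_1, ..., a_8; the period length is 8.
So sqrt(1430) = [37; (1, 4, 2, 2, 2, 4, 1, 74)] with period length k = 8.
k is even, so the fundamental solution of x^2 - 1430y^2 = 1 is (p_{k-1}, q_{k-1}) = (p_7, q_7); compute convergents through index 7.
Convergents (p_i = a_i*p_{i-1} + p_{i-2}, q_i = a_i*q_{i-1} + q_{i-2} with p_{-2}=0, p_{-1}=1, q_{-2}=1, q_{-1}=0):
  i=0: a_0=37, p_0 = 37*1 + 0 = 37, q_0 = 37*0 + 1 = 1.
  i=1: a_1=1, p_1 = 1*37 + 1 = 38, q_1 = 1*1 + 0 = 1.
  i=2: a_2=4, p_2 = 4*38 + 37 = 189, q_2 = 4*1 + 1 = 5.
  i=3: a_3=2, p_3 = 2*189 + 38 = 416, q_3 = 2*5 + 1 = 11.
  i=4: a_4=2, p_4 = 2*416 + 189 = 1021, q_4 = 2*11 + 5 = 27.
  i=5: a_5=2, p_5 = 2*1021 + 416 = 2458, q_5 = 2*27 + 11 = 65.
  i=6: a_6=4, p_6 = 4*2458 + 1021 = 10853, q_6 = 4*65 + 27 = 287.
  i=7: a_7=1, p_7 = 1*10853 + 2458 = 13311, q_7 = 1*287 + 65 = 352.
Check: 13311^2 - 1430*352^2 = 177182721 - 177182720 = 1, so (x, y) = (13311, 352) solves the equation, and by the theorem it is the least positive solution.

(x, y) = (13311, 352)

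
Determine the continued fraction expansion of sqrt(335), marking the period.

Write x_i = (sqrt(335) + m_i)/d_i with (m_0, d_0) = (0, 1). a_0 = floor(sqrt(335)) = 18, since 18^2 = 324 <= 335 < 361 = 19^2.
Iterate m_{i+1} = d_i*a_i - m_i, d_{i+1} = (335 - m_{i+1}^2)/d_i, a_{i+1} = floor((a_0 + m_{i+1})/d_{i+1}):
  m_1 = 1*18 - 0 = 18, d_1 = (335 - 18^2)/1 = 11/1 = 11, a_1 = floor((18 + 18)/11) = 3.
  m_2 = 11*3 - 18 = 15, d_2 = (335 - 15^2)/11 = 110/11 = 10, a_2 = floor((18 + 15)/10) = 3.
  m_3 = 10*3 - 15 = 15, d_3 = (335 - 15^2)/10 = 110/10 = 11, a_3 = floor((18 + 15)/11) = 3.
  m_4 = 11*3 - 15 = 18, d_4 = (335 - 18^2)/11 = 11/11 = 1, a_4 = floor((18 + 18)/1) = 36.
  m_5 = 1*36 - 18 = 18, d_5 = (335 - 18^2)/1 = 11/1 = 11: (m_5, d_5) = (m_1, d_1) = (18, 11), so from here the quotients repeat a_1, ..., a_4; the period length is 4.
Hence the expansion of sqrt(335) is a_0 = 18 followed by the repeating block 3, 3, 3, 36 (period 4).

[18; (3, 3, 3, 36)]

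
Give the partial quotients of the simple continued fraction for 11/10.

[1; 10]

Run the Euclidean algorithm on 11 and 10; the successive quotients are the partial quotients a_0, a_1, ... (each step inverts the fractional part left over by the previous one):
  11 = 1*10 + 1, so a_0 = 1.
  10 = 10*1 + 0, so a_1 = 10.
The remainder reaches 0 after 2 divisions, so the expansion has 2 partial quotients, read off in order.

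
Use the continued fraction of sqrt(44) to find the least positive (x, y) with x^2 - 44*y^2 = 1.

(x, y) = (199, 30)

First expand sqrt(44) as a continued fraction. With x_i = (sqrt(44) + m_i)/d_i and (m_0, d_0) = (0, 1): a_0 = floor(sqrt(44)) = 6, since 6^2 = 36 <= 44 < 49 = 7^2.
Iterate m_{i+1} = d_i*a_i - m_i, d_{i+1} = (44 - m_{i+1}^2)/d_i, a_{i+1} = floor((a_0 + m_{i+1})/d_{i+1}):
  m_1 = 1*6 - 0 = 6, d_1 = (44 - 6^2)/1 = 8/1 = 8, a_1 = floor((6 + 6)/8) = 1.
  m_2 = 8*1 - 6 = 2, d_2 = (44 - 2^2)/8 = 40/8 = 5, a_2 = floor((6 + 2)/5) = 1.
  m_3 = 5*1 - 2 = 3, d_3 = (44 - 3^2)/5 = 35/5 = 7, a_3 = floor((6 + 3)/7) = 1.
  m_4 = 7*1 - 3 = 4, d_4 = (44 - 4^2)/7 = 28/7 = 4, a_4 = floor((6 + 4)/4) = 2.
  m_5 = 4*2 - 4 = 4, d_5 = (44 - 4^2)/4 = 28/4 = 7, a_5 = floor((6 + 4)/7) = 1.
  m_6 = 7*1 - 4 = 3, d_6 = (44 - 3^2)/7 = 35/7 = 5, a_6 = floor((6 + 3)/5) = 1.
  m_7 = 5*1 - 3 = 2, d_7 = (44 - 2^2)/5 = 40/5 = 8, a_7 = floor((6 + 2)/8) = 1.
  m_8 = 8*1 - 2 = 6, d_8 = (44 - 6^2)/8 = 8/8 = 1, a_8 = floor((6 + 6)/1) = 12.
  m_9 = 1*12 - 6 = 6, d_9 = (44 - 6^2)/1 = 8/1 = 8: (m_9, d_9) = (m_1, d_1) = (6, 8), so from here the quotients repeat a_1, ..., a_8; the period length is 8.
So sqrt(44) = [6; (1, 1, 1, 2, 1, 1, 1, 12)] with period length k = 8.
k is even, so the fundamental solution of x^2 - 44y^2 = 1 is (p_{k-1}, q_{k-1}) = (p_7, q_7); compute convergents through index 7.
Convergents (p_i = a_i*p_{i-1} + p_{i-2}, q_i = a_i*q_{i-1} + q_{i-2} with p_{-2}=0, p_{-1}=1, q_{-2}=1, q_{-1}=0):
  i=0: a_0=6, p_0 = 6*1 + 0 = 6, q_0 = 6*0 + 1 = 1.
  i=1: a_1=1, p_1 = 1*6 + 1 = 7, q_1 = 1*1 + 0 = 1.
  i=2: a_2=1, p_2 = 1*7 + 6 = 13, q_2 = 1*1 + 1 = 2.
  i=3: a_3=1, p_3 = 1*13 + 7 = 20, q_3 = 1*2 + 1 = 3.
  i=4: a_4=2, p_4 = 2*20 + 13 = 53, q_4 = 2*3 + 2 = 8.
  i=5: a_5=1, p_5 = 1*53 + 20 = 73, q_5 = 1*8 + 3 = 11.
  i=6: a_6=1, p_6 = 1*73 + 53 = 126, q_6 = 1*11 + 8 = 19.
  i=7: a_7=1, p_7 = 1*126 + 73 = 199, q_7 = 1*19 + 11 = 30.
Check: 199^2 - 44*30^2 = 39601 - 39600 = 1, so (x, y) = (199, 30) solves the equation, and by the theorem it is the least positive solution.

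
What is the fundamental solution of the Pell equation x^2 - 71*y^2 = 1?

First expand sqrt(71) as a continued fraction. With x_i = (sqrt(71) + m_i)/d_i and (m_0, d_0) = (0, 1): a_0 = floor(sqrt(71)) = 8, since 8^2 = 64 <= 71 < 81 = 9^2.
Iterate m_{i+1} = d_i*a_i - m_i, d_{i+1} = (71 - m_{i+1}^2)/d_i, a_{i+1} = floor((a_0 + m_{i+1})/d_{i+1}):
  m_1 = 1*8 - 0 = 8, d_1 = (71 - 8^2)/1 = 7/1 = 7, a_1 = floor((8 + 8)/7) = 2.
  m_2 = 7*2 - 8 = 6, d_2 = (71 - 6^2)/7 = 35/7 = 5, a_2 = floor((8 + 6)/5) = 2.
  m_3 = 5*2 - 6 = 4, d_3 = (71 - 4^2)/5 = 55/5 = 11, a_3 = floor((8 + 4)/11) = 1.
  m_4 = 11*1 - 4 = 7, d_4 = (71 - 7^2)/11 = 22/11 = 2, a_4 = floor((8 + 7)/2) = 7.
  m_5 = 2*7 - 7 = 7, d_5 = (71 - 7^2)/2 = 22/2 = 11, a_5 = floor((8 + 7)/11) = 1.
  m_6 = 11*1 - 7 = 4, d_6 = (71 - 4^2)/11 = 55/11 = 5, a_6 = floor((8 + 4)/5) = 2.
  m_7 = 5*2 - 4 = 6, d_7 = (71 - 6^2)/5 = 35/5 = 7, a_7 = floor((8 + 6)/7) = 2.
  m_8 = 7*2 - 6 = 8, d_8 = (71 - 8^2)/7 = 7/7 = 1, a_8 = floor((8 + 8)/1) = 16.
  m_9 = 1*16 - 8 = 8, d_9 = (71 - 8^2)/1 = 7/1 = 7: (m_9, d_9) = (m_1, d_1) = (8, 7), so from here the quotients repeat a_1, ..., a_8; the period length is 8.
So sqrt(71) = [8; (2, 2, 1, 7, 1, 2, 2, 16)] with period length k = 8.
k is even, so the fundamental solution of x^2 - 71y^2 = 1 is (p_{k-1}, q_{k-1}) = (p_7, q_7); compute convergents through index 7.
Convergents (p_i = a_i*p_{i-1} + p_{i-2}, q_i = a_i*q_{i-1} + q_{i-2} with p_{-2}=0, p_{-1}=1, q_{-2}=1, q_{-1}=0):
  i=0: a_0=8, p_0 = 8*1 + 0 = 8, q_0 = 8*0 + 1 = 1.
  i=1: a_1=2, p_1 = 2*8 + 1 = 17, q_1 = 2*1 + 0 = 2.
  i=2: a_2=2, p_2 = 2*17 + 8 = 42, q_2 = 2*2 + 1 = 5.
  i=3: a_3=1, p_3 = 1*42 + 17 = 59, q_3 = 1*5 + 2 = 7.
  i=4: a_4=7, p_4 = 7*59 + 42 = 455, q_4 = 7*7 + 5 = 54.
  i=5: a_5=1, p_5 = 1*455 + 59 = 514, q_5 = 1*54 + 7 = 61.
  i=6: a_6=2, p_6 = 2*514 + 455 = 1483, q_6 = 2*61 + 54 = 176.
  i=7: a_7=2, p_7 = 2*1483 + 514 = 3480, q_7 = 2*176 + 61 = 413.
Check: 3480^2 - 71*413^2 = 12110400 - 12110399 = 1, so (x, y) = (3480, 413) solves the equation, and by the theorem it is the least positive solution.

(x, y) = (3480, 413)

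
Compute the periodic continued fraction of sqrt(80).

Write x_i = (sqrt(80) + m_i)/d_i with (m_0, d_0) = (0, 1). a_0 = floor(sqrt(80)) = 8, since 8^2 = 64 <= 80 < 81 = 9^2.
Iterate m_{i+1} = d_i*a_i - m_i, d_{i+1} = (80 - m_{i+1}^2)/d_i, a_{i+1} = floor((a_0 + m_{i+1})/d_{i+1}):
  m_1 = 1*8 - 0 = 8, d_1 = (80 - 8^2)/1 = 16/1 = 16, a_1 = floor((8 + 8)/16) = 1.
  m_2 = 16*1 - 8 = 8, d_2 = (80 - 8^2)/16 = 16/16 = 1, a_2 = floor((8 + 8)/1) = 16.
  m_3 = 1*16 - 8 = 8, d_3 = (80 - 8^2)/1 = 16/1 = 16: (m_3, d_3) = (m_1, d_1) = (8, 16), so from here the quotients repeat a_1, a_2; the period length is 2.
Hence the expansion of sqrt(80) is a_0 = 8 followed by the repeating block 1, 16 (period 2).

[8; (1, 16)]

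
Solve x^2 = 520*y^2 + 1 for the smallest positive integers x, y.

(x, y) = (6499, 285)

First expand sqrt(520) as a continued fraction. With x_i = (sqrt(520) + m_i)/d_i and (m_0, d_0) = (0, 1): a_0 = floor(sqrt(520)) = 22, since 22^2 = 484 <= 520 < 529 = 23^2.
Iterate m_{i+1} = d_i*a_i - m_i, d_{i+1} = (520 - m_{i+1}^2)/d_i, a_{i+1} = floor((a_0 + m_{i+1})/d_{i+1}):
  m_1 = 1*22 - 0 = 22, d_1 = (520 - 22^2)/1 = 36/1 = 36, a_1 = floor((22 + 22)/36) = 1.
  m_2 = 36*1 - 22 = 14, d_2 = (520 - 14^2)/36 = 324/36 = 9, a_2 = floor((22 + 14)/9) = 4.
  m_3 = 9*4 - 14 = 22, d_3 = (520 - 22^2)/9 = 36/9 = 4, a_3 = floor((22 + 22)/4) = 11.
  m_4 = 4*11 - 22 = 22, d_4 = (520 - 22^2)/4 = 36/4 = 9, a_4 = floor((22 + 22)/9) = 4.
  m_5 = 9*4 - 22 = 14, d_5 = (520 - 14^2)/9 = 324/9 = 36, a_5 = floor((22 + 14)/36) = 1.
  m_6 = 36*1 - 14 = 22, d_6 = (520 - 22^2)/36 = 36/36 = 1, a_6 = floor((22 + 22)/1) = 44.
  m_7 = 1*44 - 22 = 22, d_7 = (520 - 22^2)/1 = 36/1 = 36: (m_7, d_7) = (m_1, d_1) = (22, 36), so from here the quotients repeat a_1, ..., a_6; the period length is 6.
So sqrt(520) = [22; (1, 4, 11, 4, 1, 44)] with period length k = 6.
k is even, so the fundamental solution of x^2 - 520y^2 = 1 is (p_{k-1}, q_{k-1}) = (p_5, q_5); compute convergents through index 5.
Convergents (p_i = a_i*p_{i-1} + p_{i-2}, q_i = a_i*q_{i-1} + q_{i-2} with p_{-2}=0, p_{-1}=1, q_{-2}=1, q_{-1}=0):
  i=0: a_0=22, p_0 = 22*1 + 0 = 22, q_0 = 22*0 + 1 = 1.
  i=1: a_1=1, p_1 = 1*22 + 1 = 23, q_1 = 1*1 + 0 = 1.
  i=2: a_2=4, p_2 = 4*23 + 22 = 114, q_2 = 4*1 + 1 = 5.
  i=3: a_3=11, p_3 = 11*114 + 23 = 1277, q_3 = 11*5 + 1 = 56.
  i=4: a_4=4, p_4 = 4*1277 + 114 = 5222, q_4 = 4*56 + 5 = 229.
  i=5: a_5=1, p_5 = 1*5222 + 1277 = 6499, q_5 = 1*229 + 56 = 285.
Check: 6499^2 - 520*285^2 = 42237001 - 42237000 = 1, so (x, y) = (6499, 285) solves the equation, and by the theorem it is the least positive solution.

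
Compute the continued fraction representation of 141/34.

[4; 6, 1, 4]

Run the Euclidean algorithm on 141 and 34; the successive quotients are the partial quotients a_0, a_1, ... (each step inverts the fractional part left over by the previous one):
  141 = 4*34 + 5, so a_0 = 4.
  34 = 6*5 + 4, so a_1 = 6.
  5 = 1*4 + 1, so a_2 = 1.
  4 = 4*1 + 0, so a_3 = 4.
The remainder reaches 0 after 4 divisions, so the expansion has 4 partial quotients, read off in order.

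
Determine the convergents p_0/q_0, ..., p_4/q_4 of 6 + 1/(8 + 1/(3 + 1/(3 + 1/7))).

Using the convergent recurrence p_i = a_i*p_{i-1} + p_{i-2}, q_i = a_i*q_{i-1} + q_{i-2} with p_{-2}=0, p_{-1}=1, q_{-2}=1, q_{-1}=0:
  i=0: a_0=6, p_0 = 6*1 + 0 = 6, q_0 = 6*0 + 1 = 1.
  i=1: a_1=8, p_1 = 8*6 + 1 = 49, q_1 = 8*1 + 0 = 8.
  i=2: a_2=3, p_2 = 3*49 + 6 = 153, q_2 = 3*8 + 1 = 25.
  i=3: a_3=3, p_3 = 3*153 + 49 = 508, q_3 = 3*25 + 8 = 83.
  i=4: a_4=7, p_4 = 7*508 + 153 = 3709, q_4 = 7*83 + 25 = 606.

6/1, 49/8, 153/25, 508/83, 3709/606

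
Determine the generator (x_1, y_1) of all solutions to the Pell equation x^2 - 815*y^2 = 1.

(x, y) = (156644, 5487)

First expand sqrt(815) as a continued fraction. With x_i = (sqrt(815) + m_i)/d_i and (m_0, d_0) = (0, 1): a_0 = floor(sqrt(815)) = 28, since 28^2 = 784 <= 815 < 841 = 29^2.
Iterate m_{i+1} = d_i*a_i - m_i, d_{i+1} = (815 - m_{i+1}^2)/d_i, a_{i+1} = floor((a_0 + m_{i+1})/d_{i+1}):
  m_1 = 1*28 - 0 = 28, d_1 = (815 - 28^2)/1 = 31/1 = 31, a_1 = floor((28 + 28)/31) = 1.
  m_2 = 31*1 - 28 = 3, d_2 = (815 - 3^2)/31 = 806/31 = 26, a_2 = floor((28 + 3)/26) = 1.
  m_3 = 26*1 - 3 = 23, d_3 = (815 - 23^2)/26 = 286/26 = 11, a_3 = floor((28 + 23)/11) = 4.
  m_4 = 11*4 - 23 = 21, d_4 = (815 - 21^2)/11 = 374/11 = 34, a_4 = floor((28 + 21)/34) = 1.
  m_5 = 34*1 - 21 = 13, d_5 = (815 - 13^2)/34 = 646/34 = 19, a_5 = floor((28 + 13)/19) = 2.
  m_6 = 19*2 - 13 = 25, d_6 = (815 - 25^2)/19 = 190/19 = 10, a_6 = floor((28 + 25)/10) = 5.
  m_7 = 10*5 - 25 = 25, d_7 = (815 - 25^2)/10 = 190/10 = 19, a_7 = floor((28 + 25)/19) = 2.
  m_8 = 19*2 - 25 = 13, d_8 = (815 - 13^2)/19 = 646/19 = 34, a_8 = floor((28 + 13)/34) = 1.
  m_9 = 34*1 - 13 = 21, d_9 = (815 - 21^2)/34 = 374/34 = 11, a_9 = floor((28 + 21)/11) = 4.
  m_10 = 11*4 - 21 = 23, d_10 = (815 - 23^2)/11 = 286/11 = 26, a_10 = floor((28 + 23)/26) = 1.
  m_11 = 26*1 - 23 = 3, d_11 = (815 - 3^2)/26 = 806/26 = 31, a_11 = floor((28 + 3)/31) = 1.
  m_12 = 31*1 - 3 = 28, d_12 = (815 - 28^2)/31 = 31/31 = 1, a_12 = floor((28 + 28)/1) = 56.
  m_13 = 1*56 - 28 = 28, d_13 = (815 - 28^2)/1 = 31/1 = 31: (m_13, d_13) = (m_1, d_1) = (28, 31), so from here the quotients repeat a_1, ..., a_12; the period length is 12.
So sqrt(815) = [28; (1, 1, 4, 1, 2, 5, 2, 1, 4, 1, 1, 56)] with period length k = 12.
k is even, so the fundamental solution of x^2 - 815y^2 = 1 is (p_{k-1}, q_{k-1}) = (p_11, q_11); compute convergents through index 11.
Convergents (p_i = a_i*p_{i-1} + p_{i-2}, q_i = a_i*q_{i-1} + q_{i-2} with p_{-2}=0, p_{-1}=1, q_{-2}=1, q_{-1}=0):
  i=0: a_0=28, p_0 = 28*1 + 0 = 28, q_0 = 28*0 + 1 = 1.
  i=1: a_1=1, p_1 = 1*28 + 1 = 29, q_1 = 1*1 + 0 = 1.
  i=2: a_2=1, p_2 = 1*29 + 28 = 57, q_2 = 1*1 + 1 = 2.
  i=3: a_3=4, p_3 = 4*57 + 29 = 257, q_3 = 4*2 + 1 = 9.
  i=4: a_4=1, p_4 = 1*257 + 57 = 314, q_4 = 1*9 + 2 = 11.
  i=5: a_5=2, p_5 = 2*314 + 257 = 885, q_5 = 2*11 + 9 = 31.
  i=6: a_6=5, p_6 = 5*885 + 314 = 4739, q_6 = 5*31 + 11 = 166.
  i=7: a_7=2, p_7 = 2*4739 + 885 = 10363, q_7 = 2*166 + 31 = 363.
  i=8: a_8=1, p_8 = 1*10363 + 4739 = 15102, q_8 = 1*363 + 166 = 529.
  i=9: a_9=4, p_9 = 4*15102 + 10363 = 70771, q_9 = 4*529 + 363 = 2479.
  i=10: a_10=1, p_10 = 1*70771 + 15102 = 85873, q_10 = 1*2479 + 529 = 3008.
  i=11: a_11=1, p_11 = 1*85873 + 70771 = 156644, q_11 = 1*3008 + 2479 = 5487.
Check: 156644^2 - 815*5487^2 = 24537342736 - 24537342735 = 1, so (x, y) = (156644, 5487) solves the equation, and by the theorem it is the least positive solution.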